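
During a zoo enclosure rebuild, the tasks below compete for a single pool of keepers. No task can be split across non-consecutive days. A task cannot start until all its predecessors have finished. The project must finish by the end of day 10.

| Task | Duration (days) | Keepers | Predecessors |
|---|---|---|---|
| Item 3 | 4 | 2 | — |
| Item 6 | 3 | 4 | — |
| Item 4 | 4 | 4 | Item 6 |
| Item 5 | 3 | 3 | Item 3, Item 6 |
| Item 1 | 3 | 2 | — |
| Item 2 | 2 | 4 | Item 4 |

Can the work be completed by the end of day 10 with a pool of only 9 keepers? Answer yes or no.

Schedule Item 3@1, Item 6@1, Item 4@4, Item 5@5, Item 1@8, Item 2@8: d1:6  d2:6  d3:6  d4:6  d5:7  d6:7  d7:7  d8:6  d9:6  d10:2 — peak 7 ≤ 9.

yes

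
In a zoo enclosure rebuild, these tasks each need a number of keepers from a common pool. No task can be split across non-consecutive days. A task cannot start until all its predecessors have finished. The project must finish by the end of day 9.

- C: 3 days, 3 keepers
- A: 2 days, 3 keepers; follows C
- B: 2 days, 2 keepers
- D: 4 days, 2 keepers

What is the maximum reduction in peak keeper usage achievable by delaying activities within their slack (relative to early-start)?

3

Early-start peak: d1:7  d2:7  d3:5  d4:5  d5:3  d6:0  d7:0  d8:0  d9:0 ⇒ 7.
Leveled (C@1, A@4, B@6, D@6): d1:3  d2:3  d3:3  d4:3  d5:3  d6:4  d7:4  d8:2  d9:2 ⇒ 4.
Reduction 7 − 4 = 3.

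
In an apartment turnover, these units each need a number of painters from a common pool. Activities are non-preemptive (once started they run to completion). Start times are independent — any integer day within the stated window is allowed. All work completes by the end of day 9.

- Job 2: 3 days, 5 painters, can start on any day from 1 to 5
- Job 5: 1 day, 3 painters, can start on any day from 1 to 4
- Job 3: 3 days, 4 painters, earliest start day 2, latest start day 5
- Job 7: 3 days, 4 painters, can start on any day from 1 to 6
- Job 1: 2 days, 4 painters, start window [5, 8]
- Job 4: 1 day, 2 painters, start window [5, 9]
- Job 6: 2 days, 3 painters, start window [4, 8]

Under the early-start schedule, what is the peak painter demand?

13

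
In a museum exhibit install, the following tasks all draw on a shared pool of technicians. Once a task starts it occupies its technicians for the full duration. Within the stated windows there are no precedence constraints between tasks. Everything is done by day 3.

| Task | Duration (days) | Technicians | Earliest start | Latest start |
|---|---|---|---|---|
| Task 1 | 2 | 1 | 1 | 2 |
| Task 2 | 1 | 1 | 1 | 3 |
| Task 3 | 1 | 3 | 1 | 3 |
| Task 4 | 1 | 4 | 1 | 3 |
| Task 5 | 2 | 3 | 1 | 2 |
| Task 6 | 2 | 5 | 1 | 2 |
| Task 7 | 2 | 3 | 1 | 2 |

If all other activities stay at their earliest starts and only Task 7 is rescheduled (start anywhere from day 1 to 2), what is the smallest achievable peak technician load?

17

Task 7@1: d1:20  d2:12  d3:0 → peak 20
Task 7@2: d1:17  d2:12  d3:3 → peak 17
Best is Task 7@2, peak 17.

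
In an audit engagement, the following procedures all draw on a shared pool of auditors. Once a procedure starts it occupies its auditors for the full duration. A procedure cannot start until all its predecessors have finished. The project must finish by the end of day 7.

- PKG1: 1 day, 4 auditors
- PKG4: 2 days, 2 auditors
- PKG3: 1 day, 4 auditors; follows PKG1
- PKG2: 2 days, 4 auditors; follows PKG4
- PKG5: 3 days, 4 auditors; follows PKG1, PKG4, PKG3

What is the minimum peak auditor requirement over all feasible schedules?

Early-start (PKG1@1, PKG4@1, PKG3@2, PKG2@3, PKG5@3) gives peak 8: d1:6  d2:6  d3:8  d4:8  d5:4  d6:0  d7:0.
Shift PKG5→5.
Schedule PKG1@1, PKG4@1, PKG3@2, PKG2@3, PKG5@5: d1:6  d2:6  d3:4  d4:4  d5:4  d6:4  d7:4 — peak 6.

6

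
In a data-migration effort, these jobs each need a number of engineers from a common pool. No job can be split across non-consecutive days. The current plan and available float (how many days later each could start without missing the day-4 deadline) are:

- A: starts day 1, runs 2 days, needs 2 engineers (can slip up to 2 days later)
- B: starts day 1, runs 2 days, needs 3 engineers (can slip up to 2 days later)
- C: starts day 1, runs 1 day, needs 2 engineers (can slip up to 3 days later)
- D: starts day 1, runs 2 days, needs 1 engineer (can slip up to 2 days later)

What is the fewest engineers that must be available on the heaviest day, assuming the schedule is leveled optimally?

Early-start (A@1, B@1, C@1, D@1) gives peak 8: d1:8  d2:6  d3:0  d4:0.
Shift B→3, D→2.
Schedule A@1, B@3, C@1, D@2: d1:4  d2:3  d3:4  d4:3 — peak 4.
Total engineer-days = 14 over 4 days ⇒ peak ≥ ⌈14/4⌉ = 4, so 4 is optimal.

4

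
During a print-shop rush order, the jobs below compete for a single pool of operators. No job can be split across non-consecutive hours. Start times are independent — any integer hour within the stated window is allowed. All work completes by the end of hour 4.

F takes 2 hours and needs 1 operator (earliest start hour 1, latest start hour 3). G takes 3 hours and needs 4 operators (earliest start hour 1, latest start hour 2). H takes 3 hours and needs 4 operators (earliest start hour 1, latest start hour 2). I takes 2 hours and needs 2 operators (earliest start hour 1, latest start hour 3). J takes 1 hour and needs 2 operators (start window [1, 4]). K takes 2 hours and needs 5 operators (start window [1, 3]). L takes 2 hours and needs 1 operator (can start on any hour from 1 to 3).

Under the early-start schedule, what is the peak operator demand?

Early-start schedule: F@1, G@1, H@1, I@1, J@1, K@1, L@1.
Load per hour: hour 1: 19, hour 2: 17, hour 3: 8, hour 4: 0.
Peak is 19.

19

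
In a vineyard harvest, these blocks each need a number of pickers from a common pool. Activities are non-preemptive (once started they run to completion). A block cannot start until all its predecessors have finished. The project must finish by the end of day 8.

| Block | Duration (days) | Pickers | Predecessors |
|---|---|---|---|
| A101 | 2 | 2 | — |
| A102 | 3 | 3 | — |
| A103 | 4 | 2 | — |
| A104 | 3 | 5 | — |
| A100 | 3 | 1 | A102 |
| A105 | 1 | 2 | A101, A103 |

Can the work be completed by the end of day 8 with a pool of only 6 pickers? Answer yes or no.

yes

Schedule A101@1, A102@3, A103@1, A104@6, A100@6, A105@5: d1:4  d2:4  d3:5  d4:5  d5:5  d6:6  d7:6  d8:6 — peak 6 ≤ 6.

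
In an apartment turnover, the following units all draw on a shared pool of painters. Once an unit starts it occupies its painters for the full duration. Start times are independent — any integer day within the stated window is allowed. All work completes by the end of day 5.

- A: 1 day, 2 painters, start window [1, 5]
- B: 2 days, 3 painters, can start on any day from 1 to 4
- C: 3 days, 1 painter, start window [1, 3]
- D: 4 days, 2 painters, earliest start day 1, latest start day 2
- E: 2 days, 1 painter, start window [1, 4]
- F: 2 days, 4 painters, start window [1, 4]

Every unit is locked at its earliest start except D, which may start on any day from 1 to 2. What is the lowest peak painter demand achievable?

11

D@1: d1:13  d2:11  d3:3  d4:2  d5:0 → peak 13
D@2: d1:11  d2:11  d3:3  d4:2  d5:2 → peak 11
Best is D@2, peak 11.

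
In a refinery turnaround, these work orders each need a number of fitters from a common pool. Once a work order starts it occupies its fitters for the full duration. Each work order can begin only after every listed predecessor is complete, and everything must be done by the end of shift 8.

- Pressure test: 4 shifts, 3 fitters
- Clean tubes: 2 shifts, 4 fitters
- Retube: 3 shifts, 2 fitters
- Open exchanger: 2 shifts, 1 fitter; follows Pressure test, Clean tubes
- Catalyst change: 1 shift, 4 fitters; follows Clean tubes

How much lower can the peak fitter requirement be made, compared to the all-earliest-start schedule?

4

Early-start peak: s1:9  s2:9  s3:9  s4:3  s5:1  s6:1  s7:0  s8:0 ⇒ 9.
Leveled (Pressure test@1, Clean tubes@5, Retube@1, Open exchanger@7, Catalyst change@7): s1:5  s2:5  s3:5  s4:3  s5:4  s6:4  s7:5  s8:1 ⇒ 5.
Reduction 9 − 5 = 4.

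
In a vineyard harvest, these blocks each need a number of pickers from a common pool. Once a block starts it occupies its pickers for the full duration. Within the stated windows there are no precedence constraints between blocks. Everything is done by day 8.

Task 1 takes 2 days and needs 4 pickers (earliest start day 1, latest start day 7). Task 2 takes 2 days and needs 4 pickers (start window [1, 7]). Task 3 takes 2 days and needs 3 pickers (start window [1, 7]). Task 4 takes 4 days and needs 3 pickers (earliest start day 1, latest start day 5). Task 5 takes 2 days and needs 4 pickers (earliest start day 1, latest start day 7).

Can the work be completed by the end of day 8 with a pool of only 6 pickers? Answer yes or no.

no

The minimum achievable peak is 7; 6 < 7, so no feasible schedule stays within the cap.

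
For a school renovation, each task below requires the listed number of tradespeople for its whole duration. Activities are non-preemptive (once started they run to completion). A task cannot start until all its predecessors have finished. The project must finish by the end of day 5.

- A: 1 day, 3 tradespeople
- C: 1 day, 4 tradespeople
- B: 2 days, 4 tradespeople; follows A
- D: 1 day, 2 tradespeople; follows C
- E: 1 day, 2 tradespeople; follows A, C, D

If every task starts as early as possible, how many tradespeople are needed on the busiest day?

7

Early-start schedule: A@1, C@1, B@2, D@2, E@3.
Load per day: day 1: 7, day 2: 6, day 3: 6, day 4: 0, day 5: 0.
Peak is 7.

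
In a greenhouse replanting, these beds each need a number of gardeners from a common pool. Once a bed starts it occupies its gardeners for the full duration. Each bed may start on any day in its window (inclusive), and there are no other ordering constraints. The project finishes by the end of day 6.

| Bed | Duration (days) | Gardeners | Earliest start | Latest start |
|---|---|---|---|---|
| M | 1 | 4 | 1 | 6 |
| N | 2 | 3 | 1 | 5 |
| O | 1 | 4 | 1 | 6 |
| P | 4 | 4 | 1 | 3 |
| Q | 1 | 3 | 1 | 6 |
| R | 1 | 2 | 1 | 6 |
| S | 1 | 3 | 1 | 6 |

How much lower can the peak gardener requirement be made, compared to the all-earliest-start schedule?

16

Early-start peak: d1:23  d2:7  d3:4  d4:4  d5:0  d6:0 ⇒ 23.
Leveled (M@1, N@1, O@2, P@3, Q@3, R@4, S@5): d1:7  d2:7  d3:7  d4:6  d5:7  d6:4 ⇒ 7.
Reduction 23 − 7 = 16.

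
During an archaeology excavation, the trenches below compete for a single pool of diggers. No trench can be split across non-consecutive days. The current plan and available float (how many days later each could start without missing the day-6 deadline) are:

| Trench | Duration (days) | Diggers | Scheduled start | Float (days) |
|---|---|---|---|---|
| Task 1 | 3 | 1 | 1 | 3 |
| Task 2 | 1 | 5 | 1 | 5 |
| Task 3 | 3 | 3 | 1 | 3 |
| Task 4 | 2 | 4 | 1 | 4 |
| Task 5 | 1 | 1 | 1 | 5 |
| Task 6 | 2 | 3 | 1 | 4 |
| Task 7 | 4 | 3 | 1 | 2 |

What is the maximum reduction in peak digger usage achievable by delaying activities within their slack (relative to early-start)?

Early-start peak: d1:20  d2:14  d3:7  d4:3  d5:0  d6:0 ⇒ 20.
Leveled (Task 1@1, Task 2@4, Task 3@1, Task 4@1, Task 5@3, Task 6@5, Task 7@3): d1:8  d2:8  d3:8  d4:8  d5:6  d6:6 ⇒ 8.
Reduction 20 − 8 = 12.

12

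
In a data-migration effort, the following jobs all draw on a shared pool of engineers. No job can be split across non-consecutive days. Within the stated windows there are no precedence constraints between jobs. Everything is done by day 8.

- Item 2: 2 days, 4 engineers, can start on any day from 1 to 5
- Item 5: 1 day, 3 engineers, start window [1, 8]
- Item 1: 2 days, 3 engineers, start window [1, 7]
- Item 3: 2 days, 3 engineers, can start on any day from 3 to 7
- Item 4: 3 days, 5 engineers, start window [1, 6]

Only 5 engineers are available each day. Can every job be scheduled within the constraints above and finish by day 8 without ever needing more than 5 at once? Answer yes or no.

no

The minimum achievable peak is 6; 5 < 6, so no feasible schedule stays within the cap.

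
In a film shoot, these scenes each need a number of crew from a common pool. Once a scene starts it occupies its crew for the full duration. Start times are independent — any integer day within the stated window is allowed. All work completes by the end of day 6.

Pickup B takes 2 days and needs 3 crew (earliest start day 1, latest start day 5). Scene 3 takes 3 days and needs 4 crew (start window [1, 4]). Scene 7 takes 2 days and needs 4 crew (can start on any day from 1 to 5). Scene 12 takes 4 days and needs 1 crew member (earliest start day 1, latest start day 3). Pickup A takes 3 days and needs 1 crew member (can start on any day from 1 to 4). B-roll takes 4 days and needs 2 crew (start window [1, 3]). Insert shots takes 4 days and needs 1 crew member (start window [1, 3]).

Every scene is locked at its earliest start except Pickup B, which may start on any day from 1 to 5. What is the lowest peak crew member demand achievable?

13

Pickup B@1: d1:16  d2:16  d3:9  d4:4  d5:0  d6:0 → peak 16
Pickup B@2: d1:13  d2:16  d3:12  d4:4  d5:0  d6:0 → peak 16
Pickup B@3: d1:13  d2:13  d3:12  d4:7  d5:0  d6:0 → peak 13
Pickup B@4: d1:13  d2:13  d3:9  d4:7  d5:3  d6:0 → peak 13
Pickup B@5: d1:13  d2:13  d3:9  d4:4  d5:3  d6:3 → peak 13
Best is Pickup B@3, peak 13.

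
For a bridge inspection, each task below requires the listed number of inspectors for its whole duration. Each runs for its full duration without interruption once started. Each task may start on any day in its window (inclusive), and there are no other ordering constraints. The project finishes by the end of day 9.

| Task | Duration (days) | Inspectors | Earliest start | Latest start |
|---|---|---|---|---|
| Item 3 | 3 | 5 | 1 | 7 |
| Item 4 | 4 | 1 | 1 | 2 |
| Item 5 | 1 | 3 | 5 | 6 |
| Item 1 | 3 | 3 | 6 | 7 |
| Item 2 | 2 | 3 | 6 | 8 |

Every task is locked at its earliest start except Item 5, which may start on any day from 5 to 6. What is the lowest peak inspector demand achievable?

Item 5@5: d1:6  d2:6  d3:6  d4:1  d5:3  d6:6  d7:6  d8:3  d9:0 → peak 6
Item 5@6: d1:6  d2:6  d3:6  d4:1  d5:0  d6:9  d7:6  d8:3  d9:0 → peak 9
Best is Item 5@5, peak 6.

6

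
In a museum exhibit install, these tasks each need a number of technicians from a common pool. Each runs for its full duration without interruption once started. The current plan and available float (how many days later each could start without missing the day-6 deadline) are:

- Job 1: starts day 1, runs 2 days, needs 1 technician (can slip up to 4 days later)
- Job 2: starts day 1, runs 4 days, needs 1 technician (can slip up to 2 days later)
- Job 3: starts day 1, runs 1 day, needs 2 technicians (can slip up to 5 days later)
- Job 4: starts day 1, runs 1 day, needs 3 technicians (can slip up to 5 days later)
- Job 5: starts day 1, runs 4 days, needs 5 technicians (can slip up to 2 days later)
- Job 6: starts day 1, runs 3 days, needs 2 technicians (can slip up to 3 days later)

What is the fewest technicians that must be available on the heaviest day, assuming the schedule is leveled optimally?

8

Early-start (Job 1@1, Job 2@1, Job 3@1, Job 4@1, Job 5@1, Job 6@1) gives peak 14: d1:14  d2:9  d3:8  d4:6  d5:0  d6:0.
Shift Job 5→2, Job 6→3.
Schedule Job 1@1, Job 2@1, Job 3@1, Job 4@1, Job 5@2, Job 6@3: d1:7  d2:7  d3:8  d4:8  d5:7  d6:0 — peak 8.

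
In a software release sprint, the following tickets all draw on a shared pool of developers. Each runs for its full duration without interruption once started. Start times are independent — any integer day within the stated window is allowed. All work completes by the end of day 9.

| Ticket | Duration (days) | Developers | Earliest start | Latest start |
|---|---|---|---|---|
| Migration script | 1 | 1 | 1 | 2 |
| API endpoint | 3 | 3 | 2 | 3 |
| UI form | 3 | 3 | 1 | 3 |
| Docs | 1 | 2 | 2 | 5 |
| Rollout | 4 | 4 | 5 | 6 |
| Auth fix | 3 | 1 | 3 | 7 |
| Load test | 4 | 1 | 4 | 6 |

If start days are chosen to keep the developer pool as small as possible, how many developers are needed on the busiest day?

6

Early-start (Migration script@1, API endpoint@2, UI form@1, Docs@2, Rollout@5, Auth fix@3, Load test@4) gives peak 8: d1:4  d2:8  d3:7  d4:5  d5:6  d6:5  d7:5  d8:4  d9:0.
Shift Docs→4, Auth fix→4, Load test→5.
Schedule Migration script@1, API endpoint@2, UI form@1, Docs@4, Rollout@5, Auth fix@4, Load test@5: d1:4  d2:6  d3:6  d4:6  d5:6  d6:6  d7:5  d8:5  d9:0 — peak 6.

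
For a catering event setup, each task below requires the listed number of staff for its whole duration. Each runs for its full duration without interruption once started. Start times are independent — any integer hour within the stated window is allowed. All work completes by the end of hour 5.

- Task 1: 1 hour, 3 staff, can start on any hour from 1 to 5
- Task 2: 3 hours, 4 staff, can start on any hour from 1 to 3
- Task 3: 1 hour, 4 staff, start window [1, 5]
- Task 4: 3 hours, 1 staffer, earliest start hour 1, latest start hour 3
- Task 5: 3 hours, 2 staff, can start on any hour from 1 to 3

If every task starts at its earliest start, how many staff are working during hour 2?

At early start, hour 2 has: Task 2, Task 4, Task 5.
Demand: 4 + 1 + 2 = 7.

7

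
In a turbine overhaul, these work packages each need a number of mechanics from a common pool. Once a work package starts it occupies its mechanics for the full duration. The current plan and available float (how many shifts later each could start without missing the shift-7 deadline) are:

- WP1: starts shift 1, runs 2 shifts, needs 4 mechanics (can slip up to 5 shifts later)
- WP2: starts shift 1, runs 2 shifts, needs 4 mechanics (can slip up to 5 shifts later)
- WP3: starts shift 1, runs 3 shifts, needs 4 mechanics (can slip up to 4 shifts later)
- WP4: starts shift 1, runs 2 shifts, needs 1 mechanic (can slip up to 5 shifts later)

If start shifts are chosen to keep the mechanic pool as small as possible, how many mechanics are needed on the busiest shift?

5

Early-start (WP1@1, WP2@1, WP3@1, WP4@1) gives peak 13: s1:13  s2:13  s3:4  s4:0  s5:0  s6:0  s7:0.
Shift WP2→3, WP3→5.
Schedule WP1@1, WP2@3, WP3@5, WP4@1: s1:5  s2:5  s3:4  s4:4  s5:4  s6:4  s7:4 — peak 5.
Total mechanic-shifts = 30 over 7 shifts ⇒ peak ≥ ⌈30/7⌉ = 5, so 5 is optimal.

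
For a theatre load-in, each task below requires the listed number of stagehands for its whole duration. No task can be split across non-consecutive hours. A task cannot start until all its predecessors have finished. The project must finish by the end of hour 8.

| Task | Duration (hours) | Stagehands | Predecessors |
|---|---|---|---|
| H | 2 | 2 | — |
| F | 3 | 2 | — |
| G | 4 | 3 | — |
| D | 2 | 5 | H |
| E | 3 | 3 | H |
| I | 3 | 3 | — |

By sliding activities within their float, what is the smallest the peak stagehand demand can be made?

Early-start (H@1, F@1, G@1, D@3, E@3, I@1) gives peak 16: h1:10  h2:10  h3:16  h4:11  h5:3  h6:0  h7:0  h8:0.
Shift D→4, E→5, I→6.
Schedule H@1, F@1, G@1, D@4, E@5, I@6: h1:7  h2:7  h3:5  h4:8  h5:8  h6:6  h7:6  h8:3 — peak 8.

8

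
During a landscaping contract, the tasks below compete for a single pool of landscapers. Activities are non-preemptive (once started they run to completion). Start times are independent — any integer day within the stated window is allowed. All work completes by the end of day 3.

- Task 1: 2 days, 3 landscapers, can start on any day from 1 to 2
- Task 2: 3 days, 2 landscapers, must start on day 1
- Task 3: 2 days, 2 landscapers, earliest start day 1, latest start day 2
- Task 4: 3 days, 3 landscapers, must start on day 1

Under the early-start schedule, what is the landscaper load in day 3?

5

At early start, day 3 has: Task 2, Task 4.
Demand: 2 + 3 = 5.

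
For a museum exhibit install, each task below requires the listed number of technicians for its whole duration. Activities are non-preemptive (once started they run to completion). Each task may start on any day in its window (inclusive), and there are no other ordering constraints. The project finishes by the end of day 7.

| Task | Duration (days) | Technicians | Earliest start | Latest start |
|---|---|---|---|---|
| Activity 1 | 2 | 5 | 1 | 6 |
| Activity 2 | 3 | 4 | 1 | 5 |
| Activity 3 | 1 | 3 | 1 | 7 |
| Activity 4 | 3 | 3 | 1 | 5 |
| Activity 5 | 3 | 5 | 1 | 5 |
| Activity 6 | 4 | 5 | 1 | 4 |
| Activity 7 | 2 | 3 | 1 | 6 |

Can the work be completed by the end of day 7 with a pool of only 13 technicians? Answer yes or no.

Schedule Activity 1@1, Activity 2@1, Activity 3@1, Activity 4@2, Activity 5@5, Activity 6@4, Activity 7@3: d1:12  d2:12  d3:10  d4:11  d5:10  d6:10  d7:10 — peak 12 ≤ 13.

yes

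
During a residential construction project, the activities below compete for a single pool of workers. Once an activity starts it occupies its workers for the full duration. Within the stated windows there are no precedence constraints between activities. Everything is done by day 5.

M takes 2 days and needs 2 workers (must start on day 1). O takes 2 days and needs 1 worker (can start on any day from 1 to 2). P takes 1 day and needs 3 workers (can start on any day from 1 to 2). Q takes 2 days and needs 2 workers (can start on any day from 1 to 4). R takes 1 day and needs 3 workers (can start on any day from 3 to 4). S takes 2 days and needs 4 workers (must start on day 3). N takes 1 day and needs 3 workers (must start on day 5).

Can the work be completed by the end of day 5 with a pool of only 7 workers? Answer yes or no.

Schedule M@1, O@1, P@1, Q@2, R@4, S@3, N@5: d1:6  d2:5  d3:6  d4:7  d5:3 — peak 7 ≤ 7.

yes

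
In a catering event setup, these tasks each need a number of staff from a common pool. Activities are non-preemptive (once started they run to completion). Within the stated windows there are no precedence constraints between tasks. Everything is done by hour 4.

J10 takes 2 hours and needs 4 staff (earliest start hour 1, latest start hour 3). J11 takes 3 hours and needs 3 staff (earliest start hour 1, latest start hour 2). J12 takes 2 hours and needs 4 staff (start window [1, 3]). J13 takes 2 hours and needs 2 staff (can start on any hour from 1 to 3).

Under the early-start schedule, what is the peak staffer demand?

Early-start schedule: J10@1, J11@1, J12@1, J13@1.
Load per hour: hour 1: 13, hour 2: 13, hour 3: 3, hour 4: 0.
Peak is 13.

13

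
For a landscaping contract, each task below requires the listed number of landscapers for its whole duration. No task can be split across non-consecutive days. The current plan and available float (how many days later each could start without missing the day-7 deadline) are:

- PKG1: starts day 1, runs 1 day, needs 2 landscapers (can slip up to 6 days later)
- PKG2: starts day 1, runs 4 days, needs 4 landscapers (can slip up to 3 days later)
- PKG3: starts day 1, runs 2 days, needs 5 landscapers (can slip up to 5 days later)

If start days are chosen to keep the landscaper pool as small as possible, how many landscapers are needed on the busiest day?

5

Early-start (PKG1@1, PKG2@1, PKG3@1) gives peak 11: d1:11  d2:9  d3:4  d4:4  d5:0  d6:0  d7:0.
Shift PKG2→2, PKG3→6.
Schedule PKG1@1, PKG2@2, PKG3@6: d1:2  d2:4  d3:4  d4:4  d5:4  d6:5  d7:5 — peak 5.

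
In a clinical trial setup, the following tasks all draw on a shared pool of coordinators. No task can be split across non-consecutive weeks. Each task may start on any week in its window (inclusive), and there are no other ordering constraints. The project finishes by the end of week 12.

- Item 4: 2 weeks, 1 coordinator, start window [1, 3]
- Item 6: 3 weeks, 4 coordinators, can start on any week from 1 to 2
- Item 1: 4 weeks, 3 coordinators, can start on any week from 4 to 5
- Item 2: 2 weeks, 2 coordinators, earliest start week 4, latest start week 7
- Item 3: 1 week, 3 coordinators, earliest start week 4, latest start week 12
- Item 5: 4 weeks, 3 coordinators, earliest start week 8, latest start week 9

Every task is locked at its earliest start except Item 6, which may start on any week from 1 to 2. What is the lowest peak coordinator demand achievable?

Item 6@1: w1:5  w2:5  w3:4  w4:8  w5:5  w6:3  w7:3  w8:3  w9:3  w10:3  w11:3  w12:0 → peak 8
Item 6@2: w1:1  w2:5  w3:4  w4:12  w5:5  w6:3  w7:3  w8:3  w9:3  w10:3  w11:3  w12:0 → peak 12
Best is Item 6@1, peak 8.

8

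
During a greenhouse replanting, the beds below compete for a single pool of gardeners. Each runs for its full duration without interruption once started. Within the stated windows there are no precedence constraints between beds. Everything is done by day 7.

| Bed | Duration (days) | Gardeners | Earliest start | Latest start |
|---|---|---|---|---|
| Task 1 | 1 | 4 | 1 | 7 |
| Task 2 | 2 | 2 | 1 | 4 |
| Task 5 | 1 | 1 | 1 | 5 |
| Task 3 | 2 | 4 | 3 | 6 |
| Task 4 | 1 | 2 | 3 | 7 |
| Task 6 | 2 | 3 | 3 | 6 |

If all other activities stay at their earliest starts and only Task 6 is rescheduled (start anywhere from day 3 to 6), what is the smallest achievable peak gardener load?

7

Task 6@3: d1:7  d2:2  d3:9  d4:7  d5:0  d6:0  d7:0 → peak 9
Task 6@4: d1:7  d2:2  d3:6  d4:7  d5:3  d6:0  d7:0 → peak 7
Task 6@5: d1:7  d2:2  d3:6  d4:4  d5:3  d6:3  d7:0 → peak 7
Task 6@6: d1:7  d2:2  d3:6  d4:4  d5:0  d6:3  d7:3 → peak 7
Best is Task 6@4, peak 7.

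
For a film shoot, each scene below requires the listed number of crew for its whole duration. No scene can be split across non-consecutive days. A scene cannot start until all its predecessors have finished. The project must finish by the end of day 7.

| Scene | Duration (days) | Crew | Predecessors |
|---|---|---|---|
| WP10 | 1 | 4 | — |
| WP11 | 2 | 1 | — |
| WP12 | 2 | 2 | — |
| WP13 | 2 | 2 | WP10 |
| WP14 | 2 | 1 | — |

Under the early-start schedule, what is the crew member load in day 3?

At early start, day 3 has: WP13.
Demand: 2 = 2.

2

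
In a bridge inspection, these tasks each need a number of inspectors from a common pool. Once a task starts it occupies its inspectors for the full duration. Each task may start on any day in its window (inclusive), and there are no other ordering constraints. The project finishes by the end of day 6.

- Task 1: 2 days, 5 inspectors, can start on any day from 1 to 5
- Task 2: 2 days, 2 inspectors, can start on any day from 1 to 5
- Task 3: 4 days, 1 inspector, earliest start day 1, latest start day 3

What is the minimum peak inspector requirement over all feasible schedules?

5

Early-start (Task 1@1, Task 2@1, Task 3@1) gives peak 8: d1:8  d2:8  d3:1  d4:1  d5:0  d6:0.
Shift Task 2→3, Task 3→3.
Schedule Task 1@1, Task 2@3, Task 3@3: d1:5  d2:5  d3:3  d4:3  d5:1  d6:1 — peak 5.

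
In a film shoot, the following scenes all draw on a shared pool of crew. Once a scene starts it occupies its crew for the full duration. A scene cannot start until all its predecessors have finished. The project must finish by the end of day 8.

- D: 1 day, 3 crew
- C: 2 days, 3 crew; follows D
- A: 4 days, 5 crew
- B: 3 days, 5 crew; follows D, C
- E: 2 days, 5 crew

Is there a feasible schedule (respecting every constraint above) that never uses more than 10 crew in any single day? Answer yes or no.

yes

Schedule D@1, C@2, A@1, B@4, E@5: d1:8  d2:8  d3:8  d4:10  d5:10  d6:10  d7:0  d8:0 — peak 10 ≤ 10.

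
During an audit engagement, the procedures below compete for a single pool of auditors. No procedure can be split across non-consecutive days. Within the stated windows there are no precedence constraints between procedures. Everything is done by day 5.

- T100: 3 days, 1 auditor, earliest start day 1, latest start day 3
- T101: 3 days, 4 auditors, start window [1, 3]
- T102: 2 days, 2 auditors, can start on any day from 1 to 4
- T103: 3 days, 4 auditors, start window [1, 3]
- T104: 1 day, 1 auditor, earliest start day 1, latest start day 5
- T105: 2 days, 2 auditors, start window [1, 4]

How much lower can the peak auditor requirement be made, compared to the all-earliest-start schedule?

Early-start peak: d1:14  d2:13  d3:9  d4:0  d5:0 ⇒ 14.
Leveled (T100@1, T101@1, T102@1, T103@3, T104@1, T105@4): d1:8  d2:7  d3:9  d4:6  d5:6 ⇒ 9.
Reduction 14 − 9 = 5.

5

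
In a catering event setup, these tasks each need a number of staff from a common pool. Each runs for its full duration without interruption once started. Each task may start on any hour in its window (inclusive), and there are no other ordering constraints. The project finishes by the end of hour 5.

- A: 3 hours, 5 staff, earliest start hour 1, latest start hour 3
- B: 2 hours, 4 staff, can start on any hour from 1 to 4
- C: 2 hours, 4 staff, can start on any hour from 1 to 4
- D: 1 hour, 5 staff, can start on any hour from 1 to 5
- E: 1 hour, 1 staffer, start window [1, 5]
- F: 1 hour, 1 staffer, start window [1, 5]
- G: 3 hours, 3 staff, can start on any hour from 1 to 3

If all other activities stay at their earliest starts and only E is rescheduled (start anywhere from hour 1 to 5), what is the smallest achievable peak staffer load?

22

E@1: h1:23  h2:16  h3:8  h4:0  h5:0 → peak 23
E@2: h1:22  h2:17  h3:8  h4:0  h5:0 → peak 22
E@3: h1:22  h2:16  h3:9  h4:0  h5:0 → peak 22
E@4: h1:22  h2:16  h3:8  h4:1  h5:0 → peak 22
E@5: h1:22  h2:16  h3:8  h4:0  h5:1 → peak 22
Best is E@2, peak 22.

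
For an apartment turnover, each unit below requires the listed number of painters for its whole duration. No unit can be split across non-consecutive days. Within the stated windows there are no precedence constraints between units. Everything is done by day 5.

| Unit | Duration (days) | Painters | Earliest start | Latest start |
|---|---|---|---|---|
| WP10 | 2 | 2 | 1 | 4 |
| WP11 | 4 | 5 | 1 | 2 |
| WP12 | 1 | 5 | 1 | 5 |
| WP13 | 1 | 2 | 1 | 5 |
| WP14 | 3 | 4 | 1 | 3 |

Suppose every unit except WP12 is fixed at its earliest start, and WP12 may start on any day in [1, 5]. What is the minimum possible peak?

WP12@1: d1:18  d2:11  d3:9  d4:5  d5:0 → peak 18
WP12@2: d1:13  d2:16  d3:9  d4:5  d5:0 → peak 16
WP12@3: d1:13  d2:11  d3:14  d4:5  d5:0 → peak 14
WP12@4: d1:13  d2:11  d3:9  d4:10  d5:0 → peak 13
WP12@5: d1:13  d2:11  d3:9  d4:5  d5:5 → peak 13
Best is WP12@4, peak 13.

13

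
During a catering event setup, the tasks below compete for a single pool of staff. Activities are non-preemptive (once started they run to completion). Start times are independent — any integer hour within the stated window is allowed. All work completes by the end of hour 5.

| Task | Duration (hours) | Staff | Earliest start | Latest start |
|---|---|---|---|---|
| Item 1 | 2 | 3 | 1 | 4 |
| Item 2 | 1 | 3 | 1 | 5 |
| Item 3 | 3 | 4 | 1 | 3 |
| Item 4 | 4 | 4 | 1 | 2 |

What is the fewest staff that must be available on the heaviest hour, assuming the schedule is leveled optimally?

Early-start (Item 1@1, Item 2@1, Item 3@1, Item 4@1) gives peak 14: h1:14  h2:11  h3:8  h4:4  h5:0.
Shift Item 3→3, Item 4→2.
Schedule Item 1@1, Item 2@1, Item 3@3, Item 4@2: h1:6  h2:7  h3:8  h4:8  h5:8 — peak 8.
Total staffer-hours = 37 over 5 hours ⇒ peak ≥ ⌈37/5⌉ = 8, so 8 is optimal.

8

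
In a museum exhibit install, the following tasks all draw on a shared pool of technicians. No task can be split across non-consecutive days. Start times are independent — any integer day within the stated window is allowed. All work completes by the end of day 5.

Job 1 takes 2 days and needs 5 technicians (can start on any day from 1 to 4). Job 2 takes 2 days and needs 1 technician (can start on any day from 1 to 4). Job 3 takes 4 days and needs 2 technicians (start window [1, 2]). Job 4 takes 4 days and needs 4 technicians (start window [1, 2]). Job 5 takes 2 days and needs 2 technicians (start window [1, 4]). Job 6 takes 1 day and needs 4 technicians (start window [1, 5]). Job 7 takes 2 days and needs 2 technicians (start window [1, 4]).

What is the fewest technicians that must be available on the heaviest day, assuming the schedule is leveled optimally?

11

Early-start (Job 1@1, Job 2@1, Job 3@1, Job 4@1, Job 5@1, Job 6@1, Job 7@1) gives peak 20: d1:20  d2:16  d3:6  d4:6  d5:0.
Shift Job 2→3, Job 5→3, Job 6→5, Job 7→3.
Schedule Job 1@1, Job 2@3, Job 3@1, Job 4@1, Job 5@3, Job 6@5, Job 7@3: d1:11  d2:11  d3:11  d4:11  d5:4 — peak 11.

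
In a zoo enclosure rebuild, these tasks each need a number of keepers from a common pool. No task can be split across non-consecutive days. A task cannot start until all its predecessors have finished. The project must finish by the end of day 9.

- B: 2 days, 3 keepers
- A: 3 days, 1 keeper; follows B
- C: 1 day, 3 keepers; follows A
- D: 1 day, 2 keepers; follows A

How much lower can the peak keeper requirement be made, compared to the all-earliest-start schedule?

Early-start peak: d1:3  d2:3  d3:1  d4:1  d5:1  d6:5  d7:0  d8:0  d9:0 ⇒ 5.
Leveled (B@1, A@3, C@6, D@7): d1:3  d2:3  d3:1  d4:1  d5:1  d6:3  d7:2  d8:0  d9:0 ⇒ 3.
Reduction 5 − 3 = 2.

2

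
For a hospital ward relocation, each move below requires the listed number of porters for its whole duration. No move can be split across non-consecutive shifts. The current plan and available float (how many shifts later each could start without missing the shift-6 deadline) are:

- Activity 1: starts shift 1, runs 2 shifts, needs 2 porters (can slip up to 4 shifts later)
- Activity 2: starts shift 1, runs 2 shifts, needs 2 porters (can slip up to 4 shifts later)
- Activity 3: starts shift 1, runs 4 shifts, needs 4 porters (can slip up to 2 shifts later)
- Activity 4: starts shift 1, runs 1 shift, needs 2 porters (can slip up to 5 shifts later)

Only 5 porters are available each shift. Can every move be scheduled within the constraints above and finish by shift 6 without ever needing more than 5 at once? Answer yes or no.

no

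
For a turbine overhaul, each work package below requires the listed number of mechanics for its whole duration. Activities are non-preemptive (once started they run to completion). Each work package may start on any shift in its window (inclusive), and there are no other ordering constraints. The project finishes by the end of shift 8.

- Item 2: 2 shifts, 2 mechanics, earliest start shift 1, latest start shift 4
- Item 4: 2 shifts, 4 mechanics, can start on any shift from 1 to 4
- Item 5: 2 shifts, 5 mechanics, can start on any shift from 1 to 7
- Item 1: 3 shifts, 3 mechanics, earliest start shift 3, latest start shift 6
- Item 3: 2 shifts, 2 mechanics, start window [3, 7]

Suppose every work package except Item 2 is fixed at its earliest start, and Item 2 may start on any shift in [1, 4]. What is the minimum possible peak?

Item 2@1: s1:11  s2:11  s3:5  s4:5  s5:3  s6:0  s7:0  s8:0 → peak 11
Item 2@2: s1:9  s2:11  s3:7  s4:5  s5:3  s6:0  s7:0  s8:0 → peak 11
Item 2@3: s1:9  s2:9  s3:7  s4:7  s5:3  s6:0  s7:0  s8:0 → peak 9
Item 2@4: s1:9  s2:9  s3:5  s4:7  s5:5  s6:0  s7:0  s8:0 → peak 9
Best is Item 2@3, peak 9.

9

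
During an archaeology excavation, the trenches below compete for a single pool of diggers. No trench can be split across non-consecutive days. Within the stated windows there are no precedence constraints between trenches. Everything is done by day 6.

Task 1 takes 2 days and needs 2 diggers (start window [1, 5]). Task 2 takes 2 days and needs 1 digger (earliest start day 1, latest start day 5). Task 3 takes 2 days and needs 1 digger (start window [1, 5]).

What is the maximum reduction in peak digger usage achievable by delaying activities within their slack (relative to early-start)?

Early-start peak: d1:4  d2:4  d3:0  d4:0  d5:0  d6:0 ⇒ 4.
Leveled (Task 1@1, Task 2@3, Task 3@3): d1:2  d2:2  d3:2  d4:2  d5:0  d6:0 ⇒ 2.
Reduction 4 − 2 = 2.

2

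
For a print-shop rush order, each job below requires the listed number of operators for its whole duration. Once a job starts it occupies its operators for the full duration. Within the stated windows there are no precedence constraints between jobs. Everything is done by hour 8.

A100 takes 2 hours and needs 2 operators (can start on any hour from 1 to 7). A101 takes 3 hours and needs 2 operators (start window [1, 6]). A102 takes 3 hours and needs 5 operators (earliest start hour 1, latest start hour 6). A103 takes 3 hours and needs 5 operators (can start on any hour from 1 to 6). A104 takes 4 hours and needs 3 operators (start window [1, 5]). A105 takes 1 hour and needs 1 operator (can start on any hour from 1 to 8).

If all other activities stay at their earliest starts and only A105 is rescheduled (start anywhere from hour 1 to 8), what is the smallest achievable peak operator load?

A105@1: h1:18  h2:17  h3:15  h4:3  h5:0  h6:0  h7:0  h8:0 → peak 18
A105@2: h1:17  h2:18  h3:15  h4:3  h5:0  h6:0  h7:0  h8:0 → peak 18
A105@3: h1:17  h2:17  h3:16  h4:3  h5:0  h6:0  h7:0  h8:0 → peak 17
A105@4: h1:17  h2:17  h3:15  h4:4  h5:0  h6:0  h7:0  h8:0 → peak 17
A105@5: h1:17  h2:17  h3:15  h4:3  h5:1  h6:0  h7:0  h8:0 → peak 17
A105@6: h1:17  h2:17  h3:15  h4:3  h5:0  h6:1  h7:0  h8:0 → peak 17
A105@7: h1:17  h2:17  h3:15  h4:3  h5:0  h6:0  h7:1  h8:0 → peak 17
A105@8: h1:17  h2:17  h3:15  h4:3  h5:0  h6:0  h7:0  h8:1 → peak 17
Best is A105@3, peak 17.

17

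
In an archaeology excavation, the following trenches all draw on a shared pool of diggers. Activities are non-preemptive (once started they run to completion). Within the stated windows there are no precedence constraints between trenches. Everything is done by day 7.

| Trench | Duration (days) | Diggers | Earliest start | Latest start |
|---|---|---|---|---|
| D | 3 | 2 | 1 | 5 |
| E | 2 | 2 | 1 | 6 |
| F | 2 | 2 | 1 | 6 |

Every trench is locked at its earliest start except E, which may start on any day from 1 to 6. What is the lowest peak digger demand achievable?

E@1: d1:6  d2:6  d3:2  d4:0  d5:0  d6:0  d7:0 → peak 6
E@2: d1:4  d2:6  d3:4  d4:0  d5:0  d6:0  d7:0 → peak 6
E@3: d1:4  d2:4  d3:4  d4:2  d5:0  d6:0  d7:0 → peak 4
E@4: d1:4  d2:4  d3:2  d4:2  d5:2  d6:0  d7:0 → peak 4
E@5: d1:4  d2:4  d3:2  d4:0  d5:2  d6:2  d7:0 → peak 4
E@6: d1:4  d2:4  d3:2  d4:0  d5:0  d6:2  d7:2 → peak 4
Best is E@3, peak 4.

4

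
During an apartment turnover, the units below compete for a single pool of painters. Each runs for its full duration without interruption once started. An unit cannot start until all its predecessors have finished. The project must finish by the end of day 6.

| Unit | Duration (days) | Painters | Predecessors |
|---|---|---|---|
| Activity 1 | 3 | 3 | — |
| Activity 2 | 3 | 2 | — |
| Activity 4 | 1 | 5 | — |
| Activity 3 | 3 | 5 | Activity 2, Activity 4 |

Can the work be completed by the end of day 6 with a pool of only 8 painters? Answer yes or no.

yes

Schedule Activity 1@2, Activity 2@1, Activity 4@1, Activity 3@4: d1:7  d2:5  d3:5  d4:8  d5:5  d6:5 — peak 8 ≤ 8.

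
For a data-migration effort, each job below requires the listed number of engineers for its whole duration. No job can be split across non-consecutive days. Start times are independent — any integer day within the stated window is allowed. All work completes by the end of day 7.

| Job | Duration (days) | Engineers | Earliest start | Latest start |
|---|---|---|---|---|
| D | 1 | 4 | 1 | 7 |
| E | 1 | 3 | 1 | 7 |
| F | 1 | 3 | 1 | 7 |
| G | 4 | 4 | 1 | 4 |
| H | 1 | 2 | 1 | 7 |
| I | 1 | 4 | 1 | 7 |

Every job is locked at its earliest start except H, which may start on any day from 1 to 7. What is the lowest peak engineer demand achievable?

H@1: d1:20  d2:4  d3:4  d4:4  d5:0  d6:0  d7:0 → peak 20
H@2: d1:18  d2:6  d3:4  d4:4  d5:0  d6:0  d7:0 → peak 18
H@3: d1:18  d2:4  d3:6  d4:4  d5:0  d6:0  d7:0 → peak 18
H@4: d1:18  d2:4  d3:4  d4:6  d5:0  d6:0  d7:0 → peak 18
H@5: d1:18  d2:4  d3:4  d4:4  d5:2  d6:0  d7:0 → peak 18
H@6: d1:18  d2:4  d3:4  d4:4  d5:0  d6:2  d7:0 → peak 18
H@7: d1:18  d2:4  d3:4  d4:4  d5:0  d6:0  d7:2 → peak 18
Best is H@2, peak 18.

18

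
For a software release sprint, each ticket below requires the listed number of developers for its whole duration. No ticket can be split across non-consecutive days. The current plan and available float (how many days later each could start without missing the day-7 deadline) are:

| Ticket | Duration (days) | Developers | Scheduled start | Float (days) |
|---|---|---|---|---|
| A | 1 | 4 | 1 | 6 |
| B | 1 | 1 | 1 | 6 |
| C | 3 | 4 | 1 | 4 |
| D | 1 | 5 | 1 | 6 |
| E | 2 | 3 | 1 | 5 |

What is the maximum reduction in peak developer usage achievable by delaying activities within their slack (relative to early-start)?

12

Early-start peak: d1:17  d2:7  d3:4  d4:0  d5:0  d6:0  d7:0 ⇒ 17.
Leveled (A@1, B@1, C@2, D@5, E@6): d1:5  d2:4  d3:4  d4:4  d5:5  d6:3  d7:3 ⇒ 5.
Reduction 17 − 5 = 12.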